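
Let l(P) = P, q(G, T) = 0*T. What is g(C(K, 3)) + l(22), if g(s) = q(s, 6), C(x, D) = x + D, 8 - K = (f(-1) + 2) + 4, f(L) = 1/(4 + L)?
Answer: 22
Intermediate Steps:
q(G, T) = 0
K = 5/3 (K = 8 - ((1/(4 - 1) + 2) + 4) = 8 - ((1/3 + 2) + 4) = 8 - ((⅓ + 2) + 4) = 8 - (7/3 + 4) = 8 - 1*19/3 = 8 - 19/3 = 5/3 ≈ 1.6667)
C(x, D) = D + x
g(s) = 0
g(C(K, 3)) + l(22) = 0 + 22 = 22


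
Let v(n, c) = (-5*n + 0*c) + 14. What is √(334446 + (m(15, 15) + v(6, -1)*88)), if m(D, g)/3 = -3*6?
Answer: 2*√83246 ≈ 577.05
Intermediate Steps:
m(D, g) = -54 (m(D, g) = 3*(-3*6) = 3*(-18) = -54)
v(n, c) = 14 - 5*n (v(n, c) = (-5*n + 0) + 14 = -5*n + 14 = 14 - 5*n)
√(334446 + (m(15, 15) + v(6, -1)*88)) = √(334446 + (-54 + (14 - 5*6)*88)) = √(334446 + (-54 + (14 - 30)*88)) = √(334446 + (-54 - 16*88)) = √(334446 + (-54 - 1408)) = √(334446 - 1462) = √332984 = 2*√83246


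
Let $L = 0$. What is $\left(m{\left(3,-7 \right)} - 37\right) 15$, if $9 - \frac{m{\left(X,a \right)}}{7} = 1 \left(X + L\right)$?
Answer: $75$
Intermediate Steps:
$m{\left(X,a \right)} = 63 - 7 X$ ($m{\left(X,a \right)} = 63 - 7 \cdot 1 \left(X + 0\right) = 63 - 7 \cdot 1 X = 63 - 7 X$)
$\left(m{\left(3,-7 \right)} - 37\right) 15 = \left(\left(63 - 21\right) - 37\right) 15 = \left(42 - 37\right) 15 = 5 \cdot 15 = 75$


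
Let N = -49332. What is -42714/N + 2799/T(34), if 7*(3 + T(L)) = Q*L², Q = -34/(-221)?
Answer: 2108733039/16764658 ≈ 125.78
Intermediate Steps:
Q = 2/13 (Q = -34*(-1/221) = 2/13 ≈ 0.15385)
T(L) = -3 + 2*L²/91 (T(L) = -3 + (2*L²/13)/7 = -3 + 2*L²/91)
-42714/N + 2799/T(34) = -42714/(-49332) + 2799/(-3 + (2/91)*34²) = -42714*(-1/49332) + 2799/(-3 + (2/91)*1156) = 7119/8222 + 2799/(-3 + 2312/91) = 7119/8222 + 2799/(2039/91) = 7119/8222 + 2799*(91/2039) = 7119/8222 + 254709/2039 = 2108733039/16764658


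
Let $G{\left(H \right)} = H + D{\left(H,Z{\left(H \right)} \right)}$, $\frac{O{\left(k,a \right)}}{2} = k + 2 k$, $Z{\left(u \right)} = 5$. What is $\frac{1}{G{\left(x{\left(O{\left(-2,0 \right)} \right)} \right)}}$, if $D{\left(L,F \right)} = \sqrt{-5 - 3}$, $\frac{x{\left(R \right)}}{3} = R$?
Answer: $- \frac{9}{326} - \frac{i \sqrt{2}}{652} \approx -0.027607 - 0.002169 i$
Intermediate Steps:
$O{\left(k,a \right)} = 6 k$ ($O{\left(k,a \right)} = 2 \left(k + 2 k\right) = 2 \cdot 3 k = 6 k$)
$x{\left(R \right)} = 3 R$
$D{\left(L,F \right)} = 2 i \sqrt{2}$ ($D{\left(L,F \right)} = \sqrt{-8} = 2 i \sqrt{2}$)
$G{\left(H \right)} = H + 2 i \sqrt{2}$
$\frac{1}{G{\left(x{\left(O{\left(-2,0 \right)} \right)} \right)}} = \frac{1}{3 \cdot 6 \left(-2\right) + 2 i \sqrt{2}} = \frac{1}{3 \left(-12\right) + 2 i \sqrt{2}} = \frac{1}{-36 + 2 i \sqrt{2}}$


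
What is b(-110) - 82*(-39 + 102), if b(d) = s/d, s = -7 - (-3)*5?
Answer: -284134/55 ≈ -5166.1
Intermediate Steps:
s = 8 (s = -7 - 3*(-5) = -7 + 15 = 8)
b(d) = 8/d
b(-110) - 82*(-39 + 102) = 8/(-110) - 82*(-39 + 102) = 8*(-1/110) - 82*63 = -4/55 - 1*5166 = -4/55 - 5166 = -284134/55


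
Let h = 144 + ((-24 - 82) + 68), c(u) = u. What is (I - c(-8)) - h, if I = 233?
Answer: 135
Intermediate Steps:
h = 106 (h = 144 + (-106 + 68) = 144 - 38 = 106)
(I - c(-8)) - h = (233 - 1*(-8)) - 1*106 = (233 + 8) - 106 = 241 - 106 = 135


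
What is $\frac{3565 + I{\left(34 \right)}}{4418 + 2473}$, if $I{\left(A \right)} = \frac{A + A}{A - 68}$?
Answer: $\frac{3563}{6891} \approx 0.51705$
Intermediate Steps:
$I{\left(A \right)} = \frac{2 A}{-68 + A}$
$\frac{3565 + I{\left(34 \right)}}{4418 + 2473} = \frac{3565 + 2 \cdot 34 \frac{1}{-68 + 34}}{4418 + 2473} = \frac{3565 + 2 \cdot 34 \frac{1}{-34}}{6891} = \left(3565 + 2 \cdot 34 \left(- \frac{1}{34}\right)\right) \frac{1}{6891} = \left(3565 - 2\right) \frac{1}{6891} = 3563 \cdot \frac{1}{6891} = \frac{3563}{6891}$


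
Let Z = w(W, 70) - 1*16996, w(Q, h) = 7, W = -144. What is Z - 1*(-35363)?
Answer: 18374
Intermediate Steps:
Z = -16989 (Z = 7 - 1*16996 = 7 - 16996 = -16989)
Z - 1*(-35363) = -16989 - 1*(-35363) = -16989 + 35363 = 18374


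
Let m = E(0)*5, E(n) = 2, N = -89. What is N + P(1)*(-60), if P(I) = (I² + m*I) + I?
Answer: -809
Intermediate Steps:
m = 10 (m = 2*5 = 10)
P(I) = I² + 11*I (P(I) = (I² + 10*I) + I = I² + 11*I)
N + P(1)*(-60) = -89 + (1*(11 + 1))*(-60) = -89 + (1*12)*(-60) = -89 + 12*(-60) = -89 - 720 = -809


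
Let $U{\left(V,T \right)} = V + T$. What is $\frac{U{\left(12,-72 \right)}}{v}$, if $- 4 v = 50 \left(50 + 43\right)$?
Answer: $\frac{8}{155} \approx 0.051613$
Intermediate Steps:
$U{\left(V,T \right)} = T + V$
$v = - \frac{2325}{2}$ ($v = - \frac{50 \left(50 + 43\right)}{4} = - \frac{50 \cdot 93}{4} = \left(- \frac{1}{4}\right) 4650 = - \frac{2325}{2} \approx -1162.5$)
$\frac{U{\left(12,-72 \right)}}{v} = \frac{-72 + 12}{- \frac{2325}{2}} = \left(-60\right) \left(- \frac{2}{2325}\right) = \frac{8}{155}$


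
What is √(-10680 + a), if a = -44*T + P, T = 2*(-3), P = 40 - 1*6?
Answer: I*√10382 ≈ 101.89*I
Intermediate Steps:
P = 34 (P = 40 - 6 = 34)
T = -6
a = 298 (a = -44*(-6) + 34 = 264 + 34 = 298)
√(-10680 + a) = √(-10680 + 298) = √(-10382) = I*√10382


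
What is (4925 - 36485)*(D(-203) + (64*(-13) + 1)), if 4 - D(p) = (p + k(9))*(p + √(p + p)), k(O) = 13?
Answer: 1243369320 - 5996400*I*√406 ≈ 1.2434e+9 - 1.2082e+8*I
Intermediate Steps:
D(p) = 4 - (13 + p)*(p + √2*√p) (D(p) = 4 - (p + 13)*(p + √(p + p)) = 4 - (13 + p)*(p + √(2*p)) = 4 - (13 + p)*(p + √2*√p))
(4925 - 36485)*(D(-203) + (64*(-13) + 1)) = (4925 - 36485)*((4 - 1*(-203)² - 13*(-203) - √2*(-203)^(3/2) - 13*√2*√(-203)) + (64*(-13) + 1)) = -31560*((4 - 1*41209 + 2639 - √2*(-203*I*√203) - 13*√2*I*√203) + (-832 + 1)) = -31560*((4 - 41209 + 2639 + 203*I*√406 - 13*I*√406) - 831) = -31560*((-38566 + 190*I*√406) - 831) = -31560*(-39397 + 190*I*√406) = 1243369320 - 5996400*I*√406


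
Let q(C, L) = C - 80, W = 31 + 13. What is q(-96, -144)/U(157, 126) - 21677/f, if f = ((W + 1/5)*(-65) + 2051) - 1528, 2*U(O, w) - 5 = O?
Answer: 1342237/190350 ≈ 7.0514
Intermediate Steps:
U(O, w) = 5/2 + O/2
W = 44
f = -2350 (f = ((44 + 1/5)*(-65) + 2051) - 1528 = ((44 + ⅕)*(-65) + 2051) - 1528 = ((221/5)*(-65) + 2051) - 1528 = (-2873 + 2051) - 1528 = -822 - 1528 = -2350)
q(C, L) = -80 + C
q(-96, -144)/U(157, 126) - 21677/f = (-80 - 96)/(5/2 + (½)*157) - 21677/(-2350) = -176/(5/2 + 157/2) - 21677*(-1/2350) = -176/81 + 21677/2350 = 1342237/190350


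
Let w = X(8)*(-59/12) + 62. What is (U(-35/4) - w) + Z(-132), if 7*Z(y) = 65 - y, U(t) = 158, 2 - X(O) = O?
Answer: 1325/14 ≈ 94.643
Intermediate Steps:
X(O) = 2 - O
w = 183/2 (w = (2 - 1*8)*(-59/12) + 62 = (2 - 8)*(-59*1/12) + 62 = -6*(-59/12) + 62 = 59/2 + 62 = 183/2 ≈ 91.500)
Z(y) = 65/7 - y/7 (Z(y) = (65 - y)/7 = 65/7 - y/7)
(U(-35/4) - w) + Z(-132) = (158 - 1*183/2) + (65/7 - ⅐*(-132)) = (158 - 183/2) + (65/7 + 132/7) = 133/2 + 197/7 = 1325/14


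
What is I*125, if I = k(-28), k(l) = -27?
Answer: -3375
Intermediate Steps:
I = -27
I*125 = -27*125 = -3375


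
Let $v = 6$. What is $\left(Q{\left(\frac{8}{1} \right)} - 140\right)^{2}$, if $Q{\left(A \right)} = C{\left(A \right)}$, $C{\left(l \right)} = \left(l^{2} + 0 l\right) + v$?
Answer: $4900$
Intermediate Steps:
$C{\left(l \right)} = 6 + l^{2}$ ($C{\left(l \right)} = \left(l^{2} + 0 l\right) + 6 = \left(l^{2} + 0\right) + 6 = l^{2} + 6 = 6 + l^{2}$)
$Q{\left(A \right)} = 6 + A^{2}$
$\left(Q{\left(\frac{8}{1} \right)} - 140\right)^{2} = \left(\left(6 + \left(\frac{8}{1}\right)^{2}\right) - 140\right)^{2} = \left(\left(6 + \left(8 \cdot 1\right)^{2}\right) - 140\right)^{2} = \left(\left(6 + 8^{2}\right) - 140\right)^{2} = \left(\left(6 + 64\right) - 140\right)^{2} = \left(70 - 140\right)^{2} = \left(-70\right)^{2} = 4900$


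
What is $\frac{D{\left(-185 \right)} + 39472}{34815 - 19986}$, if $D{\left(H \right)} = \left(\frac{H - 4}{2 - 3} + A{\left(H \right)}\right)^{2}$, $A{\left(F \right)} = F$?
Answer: $\frac{39488}{14829} \approx 2.6629$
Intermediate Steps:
$D{\left(H \right)} = 16$ ($D{\left(H \right)} = \left(\frac{H - 4}{2 - 3} + H\right)^{2} = \left(\frac{-4 + H}{-1} + H\right)^{2} = \left(\left(-4 + H\right) \left(-1\right) + H\right)^{2} = \left(\left(4 - H\right) + H\right)^{2} = 4^{2} = 16$)
$\frac{D{\left(-185 \right)} + 39472}{34815 - 19986} = \frac{16 + 39472}{34815 - 19986} = \frac{39488}{14829}$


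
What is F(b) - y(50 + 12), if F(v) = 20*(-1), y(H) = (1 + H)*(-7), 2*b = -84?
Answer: 421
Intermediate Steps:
b = -42 (b = (1/2)*(-84) = -42)
y(H) = -7 - 7*H
F(v) = -20
F(b) - y(50 + 12) = -20 - (-7 - 7*(50 + 12)) = -20 - (-7 - 7*62) = -20 - (-7 - 434) = -20 - 1*(-441) = -20 + 441 = 421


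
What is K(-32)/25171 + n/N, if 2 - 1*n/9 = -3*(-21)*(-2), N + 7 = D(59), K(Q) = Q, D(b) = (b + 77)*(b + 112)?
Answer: 28253024/585200579 ≈ 0.048279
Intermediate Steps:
D(b) = (77 + b)*(112 + b)
N = 23249 (N = -7 + (8624 + 59**2 + 189*59) = -7 + (8624 + 3481 + 11151) = -7 + 23256 = 23249)
n = 1152 (n = 18 - 9*(-3*(-21))*(-2) = 18 - 567*(-2) = 18 - 9*(-126) = 18 + 1134 = 1152)
K(-32)/25171 + n/N = -32/25171 + 1152/23249 = 28253024/585200579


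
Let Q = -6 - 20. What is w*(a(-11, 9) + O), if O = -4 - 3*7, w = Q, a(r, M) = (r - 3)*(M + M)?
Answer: 7202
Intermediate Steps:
a(r, M) = 2*M*(-3 + r) (a(r, M) = (-3 + r)*(2*M) = 2*M*(-3 + r))
Q = -26
w = -26
O = -25 (O = -4 - 21 = -25)
w*(a(-11, 9) + O) = -26*(2*9*(-3 - 11) - 25) = -26*(2*9*(-14) - 25) = -26*(-252 - 25) = -26*(-277) = 7202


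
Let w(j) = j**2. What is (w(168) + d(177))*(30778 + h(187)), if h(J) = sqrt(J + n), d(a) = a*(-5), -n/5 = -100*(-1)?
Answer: 841439742 + 27339*I*sqrt(313) ≈ 8.4144e+8 + 4.8368e+5*I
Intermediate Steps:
n = -500 (n = -(-500)*(-1) = -5*100 = -500)
d(a) = -5*a
h(J) = sqrt(-500 + J) (h(J) = sqrt(J - 500) = sqrt(-500 + J))
(w(168) + d(177))*(30778 + h(187)) = (168**2 - 5*177)*(30778 + sqrt(-500 + 187)) = (28224 - 885)*(30778 + sqrt(-313)) = 27339*(30778 + I*sqrt(313)) = 841439742 + 27339*I*sqrt(313)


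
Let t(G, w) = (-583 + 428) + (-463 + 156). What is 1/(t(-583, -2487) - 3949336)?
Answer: -1/3949798 ≈ -2.5318e-7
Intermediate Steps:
t(G, w) = -462 (t(G, w) = -155 - 307 = -462)
1/(t(-583, -2487) - 3949336) = 1/(-462 - 3949336) = 1/(-3949798) = -1/3949798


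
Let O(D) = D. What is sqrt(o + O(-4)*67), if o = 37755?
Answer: sqrt(37487) ≈ 193.62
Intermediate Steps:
sqrt(o + O(-4)*67) = sqrt(37755 - 4*67) = sqrt(37755 - 268) = sqrt(37487)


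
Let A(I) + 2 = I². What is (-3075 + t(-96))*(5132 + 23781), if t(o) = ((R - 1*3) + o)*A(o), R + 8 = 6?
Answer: -26995750057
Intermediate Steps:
R = -2 (R = -8 + 6 = -2)
A(I) = -2 + I²
t(o) = (-5 + o)*(-2 + o²) (t(o) = ((-2 - 1*3) + o)*(-2 + o²) = ((-2 - 3) + o)*(-2 + o²) = (-5 + o)*(-2 + o²))
(-3075 + t(-96))*(5132 + 23781) = (-3075 + (-5 - 96)*(-2 + (-96)²))*(5132 + 23781) = (-3075 - 101*(-2 + 9216))*28913 = (-3075 - 101*9214)*28913 = (-3075 - 930614)*28913 = -933689*28913 = -26995750057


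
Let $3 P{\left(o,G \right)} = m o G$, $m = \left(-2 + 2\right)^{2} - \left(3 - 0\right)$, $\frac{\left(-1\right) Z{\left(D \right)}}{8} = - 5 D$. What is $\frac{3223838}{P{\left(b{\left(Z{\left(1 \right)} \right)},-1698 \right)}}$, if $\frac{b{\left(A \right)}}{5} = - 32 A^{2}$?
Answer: $- \frac{1611919}{217344000} \approx -0.0074164$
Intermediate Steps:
$Z{\left(D \right)} = 40 D$ ($Z{\left(D \right)} = - 8 \left(- 5 D\right) = 40 D$)
$m = -3$ ($m = 0^{2} - \left(3 + 0\right) = 0 - 3 = -3$)
$b{\left(A \right)} = - 160 A^{2}$ ($b{\left(A \right)} = 5 \left(- 32 A^{2}\right) = - 160 A^{2}$)
$P{\left(o,G \right)} = - G o$ ($P{\left(o,G \right)} = \frac{\left(-3\right) o G}{3} = \frac{\left(-3\right) G o}{3} = - G o$)
$\frac{3223838}{P{\left(b{\left(Z{\left(1 \right)} \right)},-1698 \right)}} = \frac{3223838}{\left(-1\right) \left(-1698\right) \left(- 160 \left(40 \cdot 1\right)^{2}\right)} = \frac{3223838}{\left(-1\right) \left(-1698\right) \left(- 160 \cdot 40^{2}\right)} = \frac{3223838}{\left(-1\right) \left(-1698\right) \left(\left(-160\right) 1600\right)} = \frac{3223838}{\left(-1\right) \left(-1698\right) \left(-256000\right)} = \frac{3223838}{-434688000} = 3223838 \left(- \frac{1}{434688000}\right) = - \frac{1611919}{217344000}$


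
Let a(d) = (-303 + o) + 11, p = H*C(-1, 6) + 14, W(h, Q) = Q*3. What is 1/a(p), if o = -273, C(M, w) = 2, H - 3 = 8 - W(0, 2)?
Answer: -1/565 ≈ -0.0017699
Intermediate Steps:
W(h, Q) = 3*Q
H = 5 (H = 3 + (8 - 3*2) = 3 + (8 - 1*6) = 3 + (8 - 6) = 3 + 2 = 5)
p = 24 (p = 5*2 + 14 = 10 + 14 = 24)
a(d) = -565 (a(d) = (-303 - 273) + 11 = -576 + 11 = -565)
1/a(p) = 1/(-565) = -1/565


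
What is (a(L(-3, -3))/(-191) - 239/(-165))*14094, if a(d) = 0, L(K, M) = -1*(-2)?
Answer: 1122822/55 ≈ 20415.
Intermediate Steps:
L(K, M) = 2
(a(L(-3, -3))/(-191) - 239/(-165))*14094 = (0/(-191) - 239/(-165))*14094 = (0*(-1/191) - 239*(-1/165))*14094 = (0 + 239/165)*14094 = (239/165)*14094 = 1122822/55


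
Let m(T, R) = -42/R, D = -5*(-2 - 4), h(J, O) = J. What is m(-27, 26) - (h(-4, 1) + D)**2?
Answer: -8809/13 ≈ -677.62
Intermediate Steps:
D = 30 (D = -5*(-6) = 30)
m(-27, 26) - (h(-4, 1) + D)**2 = -42/26 - (-4 + 30)**2 = -42*1/26 - 1*26**2 = -21/13 - 1*676 = -21/13 - 676 = -8809/13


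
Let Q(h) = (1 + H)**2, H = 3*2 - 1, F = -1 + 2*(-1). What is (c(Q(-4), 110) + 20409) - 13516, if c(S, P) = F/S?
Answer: 82715/12 ≈ 6892.9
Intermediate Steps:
F = -3 (F = -1 - 2 = -3)
H = 5 (H = 6 - 1 = 5)
Q(h) = 36 (Q(h) = (1 + 5)**2 = 6**2 = 36)
c(S, P) = -3/S
(c(Q(-4), 110) + 20409) - 13516 = (-3/36 + 20409) - 13516 = (-3*1/36 + 20409) - 13516 = (-1/12 + 20409) - 13516 = 244907/12 - 13516 = 82715/12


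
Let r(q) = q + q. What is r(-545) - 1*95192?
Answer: -96282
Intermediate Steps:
r(q) = 2*q
r(-545) - 1*95192 = 2*(-545) - 1*95192 = -1090 - 95192 = -96282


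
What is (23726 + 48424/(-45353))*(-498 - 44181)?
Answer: -48074463439866/45353 ≈ -1.0600e+9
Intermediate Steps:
(23726 + 48424/(-45353))*(-498 - 44181) = (23726 + 48424*(-1/45353))*(-44679) = (23726 - 48424/45353)*(-44679) = (1075996854/45353)*(-44679) = -48074463439866/45353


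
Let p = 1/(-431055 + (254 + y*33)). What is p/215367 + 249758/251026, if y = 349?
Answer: 11276565860969899/11333816021297964 ≈ 0.99495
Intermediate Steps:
p = -1/419284 (p = 1/(-431055 + (254 + 349*33)) = 1/(-431055 + (254 + 11517)) = 1/(-431055 + 11771) = 1/(-419284) = -1/419284 ≈ -2.3850e-6)
p/215367 + 249758/251026 = -1/419284/215367 + 249758/251026 = -1/419284*1/215367 + 249758*(1/251026) = -1/90299937228 + 124879/125513 = 11276565860969899/11333816021297964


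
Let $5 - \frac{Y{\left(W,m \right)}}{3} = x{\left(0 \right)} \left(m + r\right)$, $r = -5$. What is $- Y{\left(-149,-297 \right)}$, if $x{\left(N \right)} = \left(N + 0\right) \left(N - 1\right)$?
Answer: $-15$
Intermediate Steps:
$x{\left(N \right)} = N \left(-1 + N\right)$
$Y{\left(W,m \right)} = 15$ ($Y{\left(W,m \right)} = 15 - 3 \cdot 0 \left(-1 + 0\right) \left(m - 5\right) = 15 - 3 \cdot 0 \left(-1\right) \left(-5 + m\right) = 15 - 3 \cdot 0 \left(-5 + m\right) = 15 - 0 = 15 + 0 = 15$)
$- Y{\left(-149,-297 \right)} = \left(-1\right) 15 = -15$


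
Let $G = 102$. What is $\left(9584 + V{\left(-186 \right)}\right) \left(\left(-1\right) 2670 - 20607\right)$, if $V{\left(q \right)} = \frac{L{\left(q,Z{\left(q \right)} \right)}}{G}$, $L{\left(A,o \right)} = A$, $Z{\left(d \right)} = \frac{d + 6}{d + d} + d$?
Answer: $- \frac{3791753469}{17} \approx -2.2304 \cdot 10^{8}$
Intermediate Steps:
$Z{\left(d \right)} = d + \frac{6 + d}{2 d}$ ($Z{\left(d \right)} = \frac{6 + d}{2 d} + d = d + \frac{6 + d}{2 d}$)
$V{\left(q \right)} = \frac{q}{102}$
$\left(9584 + V{\left(-186 \right)}\right) \left(\left(-1\right) 2670 - 20607\right) = \left(9584 + \frac{1}{102} \left(-186\right)\right) \left(\left(-1\right) 2670 - 20607\right) = \left(9584 - \frac{31}{17}\right) \left(-2670 - 20607\right) = \frac{162897}{17} \left(-23277\right) = - \frac{3791753469}{17}$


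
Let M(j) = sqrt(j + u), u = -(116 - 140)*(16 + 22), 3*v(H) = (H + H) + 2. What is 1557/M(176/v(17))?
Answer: 1557*sqrt(2085)/1390 ≈ 51.148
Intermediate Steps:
v(H) = 2/3 + 2*H/3 (v(H) = ((H + H) + 2)/3 = (2*H + 2)/3 = (2 + 2*H)/3 = 2/3 + 2*H/3)
u = 912 (u = -(-24)*38 = -1*(-912) = 912)
M(j) = sqrt(912 + j) (M(j) = sqrt(j + 912) = sqrt(912 + j))
1557/M(176/v(17)) = 1557/(sqrt(912 + 176/(2/3 + (2/3)*17))) = 1557/(sqrt(912 + 176/(2/3 + 34/3))) = 1557/(sqrt(912 + 176/12)) = 1557/(sqrt(912 + 176*(1/12))) = 1557/(sqrt(912 + 44/3)) = 1557/(sqrt(2780/3)) = 1557/((2*sqrt(2085)/3)) = 1557*(sqrt(2085)/1390) = 1557*sqrt(2085)/1390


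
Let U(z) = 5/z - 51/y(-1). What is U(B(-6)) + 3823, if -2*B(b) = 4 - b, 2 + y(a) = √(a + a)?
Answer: 3839 + 17*I*√2/2 ≈ 3839.0 + 12.021*I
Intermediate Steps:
y(a) = -2 + √2*√a (y(a) = -2 + √(a + a) = -2 + √(2*a) = -2 + √2*√a)
B(b) = -2 + b/2 (B(b) = -(4 - b)/2 = -2 + b/2)
U(z) = -51/(-2 + I*√2) + 5/z (U(z) = 5/z - 51/(-2 + √2*√(-1)) = 5/z - 51/(-2 + √2*I) = 5/z - 51/(-2 + I*√2) = -51/(-2 + I*√2) + 5/z)
U(B(-6)) + 3823 = (10 + 51*(-2 + (½)*(-6)) - 5*I*√2)/((-2 + (½)*(-6))*(2 - I*√2)) + 3823 = (10 + 51*(-2 - 3) - 5*I*√2)/((-2 - 3)*(2 - I*√2)) + 3823 = (10 + 51*(-5) - 5*I*√2)/((-5)*(2 - I*√2)) + 3823 = -(10 - 255 - 5*I*√2)/(5*(2 - I*√2)) + 3823 = -(-245 - 5*I*√2)/(5*(2 - I*√2)) + 3823 = 3823 - (-245 - 5*I*√2)/(5*(2 - I*√2))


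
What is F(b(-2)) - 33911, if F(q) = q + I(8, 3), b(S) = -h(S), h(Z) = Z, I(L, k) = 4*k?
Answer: -33897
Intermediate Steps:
b(S) = -S
F(q) = 12 + q (F(q) = q + 4*3 = q + 12 = 12 + q)
F(b(-2)) - 33911 = (12 - 1*(-2)) - 33911 = (12 + 2) - 33911 = 14 - 33911 = -33897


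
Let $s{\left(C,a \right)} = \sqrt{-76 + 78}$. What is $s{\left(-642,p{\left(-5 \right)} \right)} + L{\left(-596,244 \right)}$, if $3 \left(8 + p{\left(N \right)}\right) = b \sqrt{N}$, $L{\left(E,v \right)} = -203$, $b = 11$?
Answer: $-203 + \sqrt{2} \approx -201.59$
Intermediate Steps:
$p{\left(N \right)} = -8 + \frac{11 \sqrt{N}}{3}$
$s{\left(C,a \right)} = \sqrt{2}$
$s{\left(-642,p{\left(-5 \right)} \right)} + L{\left(-596,244 \right)} = \sqrt{2} - 203 = -203 + \sqrt{2}$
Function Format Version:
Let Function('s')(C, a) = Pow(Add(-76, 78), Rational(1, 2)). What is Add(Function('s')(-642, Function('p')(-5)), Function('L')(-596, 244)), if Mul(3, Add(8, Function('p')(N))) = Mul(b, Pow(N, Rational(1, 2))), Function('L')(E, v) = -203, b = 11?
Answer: Add(-203, Pow(2, Rational(1, 2))) ≈ -201.59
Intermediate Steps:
Function('p')(N) = Add(-8, Mul(Rational(11, 3), Pow(N, Rational(1, 2)))) (Function('p')(N) = Add(-8, Mul(Rational(1, 3), Mul(11, Pow(N, Rational(1, 2))))) = Add(-8, Mul(Rational(11, 3), Pow(N, Rational(1, 2)))))
Function('s')(C, a) = Pow(2, Rational(1, 2))
Add(Function('s')(-642, Function('p')(-5)), Function('L')(-596, 244)) = Add(Pow(2, Rational(1, 2)), -203) = Add(-203, Pow(2, Rational(1, 2)))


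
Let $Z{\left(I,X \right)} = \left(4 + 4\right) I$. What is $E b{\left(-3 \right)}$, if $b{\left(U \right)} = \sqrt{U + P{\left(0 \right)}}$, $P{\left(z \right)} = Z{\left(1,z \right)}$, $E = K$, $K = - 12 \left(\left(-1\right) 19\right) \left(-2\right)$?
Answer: $- 456 \sqrt{5} \approx -1019.6$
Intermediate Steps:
$K = -456$ ($K = \left(-12\right) \left(-19\right) \left(-2\right) = 228 \left(-2\right) = -456$)
$Z{\left(I,X \right)} = 8 I$
$E = -456$
$P{\left(z \right)} = 8$ ($P{\left(z \right)} = 8 \cdot 1 = 8$)
$b{\left(U \right)} = \sqrt{8 + U}$ ($b{\left(U \right)} = \sqrt{U + 8} = \sqrt{8 + U}$)
$E b{\left(-3 \right)} = - 456 \sqrt{8 - 3} = - 456 \sqrt{5}$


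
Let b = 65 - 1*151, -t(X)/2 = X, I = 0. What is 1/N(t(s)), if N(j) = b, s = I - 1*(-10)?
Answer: -1/86 ≈ -0.011628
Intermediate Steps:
s = 10 (s = 0 - 1*(-10) = 0 + 10 = 10)
t(X) = -2*X
b = -86 (b = 65 - 151 = -86)
N(j) = -86
1/N(t(s)) = 1/(-86) = -1/86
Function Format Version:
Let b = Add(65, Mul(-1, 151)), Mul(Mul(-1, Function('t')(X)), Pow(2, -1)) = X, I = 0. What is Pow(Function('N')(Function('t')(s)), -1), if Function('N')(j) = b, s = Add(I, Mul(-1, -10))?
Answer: Rational(-1, 86) ≈ -0.011628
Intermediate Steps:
s = 10 (s = Add(0, Mul(-1, -10)) = Add(0, 10) = 10)
Function('t')(X) = Mul(-2, X)
b = -86 (b = Add(65, -151) = -86)
Function('N')(j) = -86
Pow(Function('N')(Function('t')(s)), -1) = Pow(-86, -1) = Rational(-1, 86)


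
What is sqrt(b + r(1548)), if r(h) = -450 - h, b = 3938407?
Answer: sqrt(3936409) ≈ 1984.0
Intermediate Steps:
sqrt(b + r(1548)) = sqrt(3938407 + (-450 - 1*1548)) = sqrt(3938407 + (-450 - 1548)) = sqrt(3938407 - 1998) = sqrt(3936409)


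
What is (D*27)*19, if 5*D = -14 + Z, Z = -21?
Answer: -3591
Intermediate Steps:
D = -7 (D = (-14 - 21)/5 = (1/5)*(-35) = -7)
(D*27)*19 = -7*27*19 = -189*19 = -3591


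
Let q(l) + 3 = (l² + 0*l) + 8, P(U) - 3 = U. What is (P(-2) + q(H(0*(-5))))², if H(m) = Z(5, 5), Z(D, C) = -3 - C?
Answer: 4900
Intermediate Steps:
P(U) = 3 + U
H(m) = -8 (H(m) = -3 - 1*5 = -3 - 5 = -8)
q(l) = 5 + l² (q(l) = -3 + ((l² + 0*l) + 8) = -3 + ((l² + 0) + 8) = -3 + (l² + 8) = -3 + (8 + l²) = 5 + l²)
(P(-2) + q(H(0*(-5))))² = ((3 - 2) + (5 + (-8)²))² = (1 + (5 + 64))² = (1 + 69)² = 70² = 4900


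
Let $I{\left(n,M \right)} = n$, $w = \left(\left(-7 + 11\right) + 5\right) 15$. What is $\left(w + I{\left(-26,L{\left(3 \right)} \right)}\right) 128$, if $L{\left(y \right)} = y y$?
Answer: $13952$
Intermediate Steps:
$L{\left(y \right)} = y^{2}$
$w = 135$ ($w = \left(4 + 5\right) 15 = 9 \cdot 15 = 135$)
$\left(w + I{\left(-26,L{\left(3 \right)} \right)}\right) 128 = \left(135 - 26\right) 128 = 109 \cdot 128 = 13952$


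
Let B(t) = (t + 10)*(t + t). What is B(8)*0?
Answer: 0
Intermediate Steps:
B(t) = 2*t*(10 + t) (B(t) = (10 + t)*(2*t) = 2*t*(10 + t))
B(8)*0 = (2*8*(10 + 8))*0 = (2*8*18)*0 = 288*0 = 0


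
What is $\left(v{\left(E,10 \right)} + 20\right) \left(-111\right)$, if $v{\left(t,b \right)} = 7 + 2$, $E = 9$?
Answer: $-3219$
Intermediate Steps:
$v{\left(t,b \right)} = 9$
$\left(v{\left(E,10 \right)} + 20\right) \left(-111\right) = \left(9 + 20\right) \left(-111\right) = 29 \left(-111\right) = -3219$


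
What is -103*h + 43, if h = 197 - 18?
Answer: -18394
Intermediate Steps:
h = 179
-103*h + 43 = -103*179 + 43 = -18437 + 43 = -18394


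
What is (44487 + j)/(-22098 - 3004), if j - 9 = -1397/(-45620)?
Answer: -2029908917/1145153240 ≈ -1.7726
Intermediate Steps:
j = 411977/45620 (j = 9 - 1397/(-45620) = 9 - 1397*(-1/45620) = 9 + 1397/45620 = 411977/45620 ≈ 9.0306)
(44487 + j)/(-22098 - 3004) = (44487 + 411977/45620)/(-22098 - 3004) = (2029908917/45620)/(-25102) = (2029908917/45620)*(-1/25102) = -2029908917/1145153240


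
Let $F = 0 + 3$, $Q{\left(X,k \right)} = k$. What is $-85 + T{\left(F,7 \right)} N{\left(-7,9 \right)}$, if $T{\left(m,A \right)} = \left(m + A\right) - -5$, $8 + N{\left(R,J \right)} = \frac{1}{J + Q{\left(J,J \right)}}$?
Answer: $- \frac{1225}{6} \approx -204.17$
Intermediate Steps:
$F = 3$
$N{\left(R,J \right)} = -8 + \frac{1}{2 J}$ ($N{\left(R,J \right)} = -8 + \frac{1}{J + J} = -8 + \frac{1}{2 J}$)
$T{\left(m,A \right)} = 5 + A + m$ ($T{\left(m,A \right)} = \left(A + m\right) + 5 = 5 + A + m$)
$-85 + T{\left(F,7 \right)} N{\left(-7,9 \right)} = -85 + \left(5 + 7 + 3\right) \left(-8 + \frac{1}{2 \cdot 9}\right) = -85 + 15 \left(-8 + \frac{1}{2} \cdot \frac{1}{9}\right) = -85 + 15 \left(-8 + \frac{1}{18}\right) = -85 + 15 \left(- \frac{143}{18}\right) = -85 - \frac{715}{6} = - \frac{1225}{6}$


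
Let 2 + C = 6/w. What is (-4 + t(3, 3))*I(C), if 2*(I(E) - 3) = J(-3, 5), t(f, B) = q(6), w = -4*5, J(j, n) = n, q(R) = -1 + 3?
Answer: -11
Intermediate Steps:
q(R) = 2
w = -20
t(f, B) = 2
C = -23/10 (C = -2 + 6/(-20) = -2 + 6*(-1/20) = -2 - 3/10 = -23/10 ≈ -2.3000)
I(E) = 11/2 (I(E) = 3 + (½)*5 = 3 + 5/2 = 11/2)
(-4 + t(3, 3))*I(C) = (-4 + 2)*(11/2) = -2*11/2 = -11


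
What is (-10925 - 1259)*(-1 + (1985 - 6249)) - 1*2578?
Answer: 51962182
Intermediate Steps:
(-10925 - 1259)*(-1 + (1985 - 6249)) - 1*2578 = -12184*(-1 - 4264) - 2578 = -12184*(-4265) - 2578 = 51964760 - 2578 = 51962182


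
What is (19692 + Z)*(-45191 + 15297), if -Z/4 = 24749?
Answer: 2370713776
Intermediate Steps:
Z = -98996 (Z = -4*24749 = -98996)
(19692 + Z)*(-45191 + 15297) = (19692 - 98996)*(-45191 + 15297) = -79304*(-29894) = 2370713776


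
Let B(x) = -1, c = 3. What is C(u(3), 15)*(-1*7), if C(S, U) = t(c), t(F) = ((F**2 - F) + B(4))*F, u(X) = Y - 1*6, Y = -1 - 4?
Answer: -105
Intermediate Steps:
Y = -5
u(X) = -11 (u(X) = -5 - 1*6 = -5 - 6 = -11)
t(F) = F*(-1 + F**2 - F) (t(F) = ((F**2 - F) - 1)*F = (-1 + F**2 - F)*F = F*(-1 + F**2 - F))
C(S, U) = 15 (C(S, U) = 3*(-1 + 3**2 - 1*3) = 3*(-1 + 9 - 3) = 3*5 = 15)
C(u(3), 15)*(-1*7) = 15*(-1*7) = 15*(-7) = -105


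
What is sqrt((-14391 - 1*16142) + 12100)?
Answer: I*sqrt(18433) ≈ 135.77*I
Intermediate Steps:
sqrt((-14391 - 1*16142) + 12100) = sqrt((-14391 - 16142) + 12100) = sqrt(-30533 + 12100) = sqrt(-18433) = I*sqrt(18433)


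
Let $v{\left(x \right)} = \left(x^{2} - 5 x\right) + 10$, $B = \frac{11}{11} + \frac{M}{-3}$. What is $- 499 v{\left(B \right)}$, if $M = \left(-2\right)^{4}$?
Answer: $- \frac{226546}{9} \approx -25172.0$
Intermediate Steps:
$M = 16$
$B = - \frac{13}{3}$ ($B = \frac{11}{11} + \frac{16}{-3} = 11 \cdot \frac{1}{11} + 16 \left(- \frac{1}{3}\right) = 1 - \frac{16}{3} = - \frac{13}{3} \approx -4.3333$)
$v{\left(x \right)} = 10 + x^{2} - 5 x$
$- 499 v{\left(B \right)} = - 499 \left(10 + \left(- \frac{13}{3}\right)^{2} - - \frac{65}{3}\right) = - 499 \left(10 + \frac{169}{9} + \frac{65}{3}\right) = \left(-499\right) \frac{454}{9} = - \frac{226546}{9}$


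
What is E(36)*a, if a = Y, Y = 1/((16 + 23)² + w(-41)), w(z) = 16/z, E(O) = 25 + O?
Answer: 2501/62345 ≈ 0.040115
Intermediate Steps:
Y = 41/62345 (Y = 1/((16 + 23)² + 16/(-41)) = 1/(39² + 16*(-1/41)) = 1/(1521 - 16/41) = 1/(62345/41) = 41/62345 ≈ 0.00065763)
a = 41/62345 ≈ 0.00065763
E(36)*a = (25 + 36)*(41/62345) = 61*(41/62345) = 2501/62345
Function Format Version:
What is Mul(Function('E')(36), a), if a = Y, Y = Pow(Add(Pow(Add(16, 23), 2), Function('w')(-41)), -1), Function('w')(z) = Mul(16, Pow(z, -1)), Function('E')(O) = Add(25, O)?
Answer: Rational(2501, 62345) ≈ 0.040115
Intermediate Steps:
Y = Rational(41, 62345) (Y = Pow(Add(Pow(Add(16, 23), 2), Mul(16, Pow(-41, -1))), -1) = Pow(Add(Pow(39, 2), Mul(16, Rational(-1, 41))), -1) = Pow(Add(1521, Rational(-16, 41)), -1) = Pow(Rational(62345, 41), -1) = Rational(41, 62345) ≈ 0.00065763)
a = Rational(41, 62345) ≈ 0.00065763
Mul(Function('E')(36), a) = Mul(Add(25, 36), Rational(41, 62345)) = Mul(61, Rational(41, 62345)) = Rational(2501, 62345)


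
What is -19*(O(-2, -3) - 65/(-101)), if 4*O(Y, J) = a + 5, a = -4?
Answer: -6859/404 ≈ -16.978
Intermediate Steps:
O(Y, J) = ¼ (O(Y, J) = (-4 + 5)/4 = (¼)*1 = ¼)
-19*(O(-2, -3) - 65/(-101)) = -19*(¼ - 65/(-101)) = -19*(¼ - 65*(-1/101)) = -19*(¼ + 65/101) = -19*361/404 = -6859/404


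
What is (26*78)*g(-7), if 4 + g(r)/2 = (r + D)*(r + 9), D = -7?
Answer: -129792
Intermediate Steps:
g(r) = -8 + 2*(-7 + r)*(9 + r) (g(r) = -8 + 2*((r - 7)*(r + 9)) = -8 + 2*((-7 + r)*(9 + r)) = -8 + 2*(-7 + r)*(9 + r))
(26*78)*g(-7) = (26*78)*(-134 + 2*(-7)² + 4*(-7)) = 2028*(-134 + 2*49 - 28) = 2028*(-134 + 98 - 28) = 2028*(-64) = -129792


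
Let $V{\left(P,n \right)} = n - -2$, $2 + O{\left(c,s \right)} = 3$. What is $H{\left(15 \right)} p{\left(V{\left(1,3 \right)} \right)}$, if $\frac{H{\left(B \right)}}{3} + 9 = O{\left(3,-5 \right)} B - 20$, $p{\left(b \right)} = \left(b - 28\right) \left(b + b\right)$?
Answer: $9660$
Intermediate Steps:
$O{\left(c,s \right)} = 1$ ($O{\left(c,s \right)} = -2 + 3 = 1$)
$V{\left(P,n \right)} = 2 + n$ ($V{\left(P,n \right)} = n + 2 = 2 + n$)
$p{\left(b \right)} = 2 b \left(-28 + b\right)$ ($p{\left(b \right)} = \left(-28 + b\right) 2 b = 2 b \left(-28 + b\right)$)
$H{\left(B \right)} = -87 + 3 B$ ($H{\left(B \right)} = -27 + 3 \left(1 B - 20\right) = -27 + 3 \left(B - 20\right) = -27 + 3 \left(-20 + B\right) = -27 + \left(-60 + 3 B\right) = -87 + 3 B$)
$H{\left(15 \right)} p{\left(V{\left(1,3 \right)} \right)} = \left(-87 + 3 \cdot 15\right) 2 \left(2 + 3\right) \left(-28 + \left(2 + 3\right)\right) = \left(-87 + 45\right) 2 \cdot 5 \left(-28 + 5\right) = - 42 \cdot 2 \cdot 5 \left(-23\right) = \left(-42\right) \left(-230\right) = 9660$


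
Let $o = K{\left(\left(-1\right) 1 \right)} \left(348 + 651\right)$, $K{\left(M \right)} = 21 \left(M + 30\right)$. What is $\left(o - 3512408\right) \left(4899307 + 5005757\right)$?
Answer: $-28764474242088$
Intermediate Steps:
$K{\left(M \right)} = 630 + 21 M$ ($K{\left(M \right)} = 21 \left(30 + M\right) = 630 + 21 M$)
$o = 608391$ ($o = \left(630 + 21 \left(\left(-1\right) 1\right)\right) \left(348 + 651\right) = \left(630 + 21 \left(-1\right)\right) 999 = \left(630 - 21\right) 999 = 609 \cdot 999 = 608391$)
$\left(o - 3512408\right) \left(4899307 + 5005757\right) = \left(608391 - 3512408\right) \left(4899307 + 5005757\right) = \left(-2904017\right) 9905064 = -28764474242088$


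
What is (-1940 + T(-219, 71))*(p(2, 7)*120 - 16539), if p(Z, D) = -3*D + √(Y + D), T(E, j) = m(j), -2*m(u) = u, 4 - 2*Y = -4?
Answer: 75302109/2 - 237060*√11 ≈ 3.6865e+7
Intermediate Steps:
Y = 4 (Y = 2 - ½*(-4) = 2 + 2 = 4)
m(u) = -u/2
T(E, j) = -j/2
p(Z, D) = √(4 + D) - 3*D (p(Z, D) = -3*D + √(4 + D) = √(4 + D) - 3*D)
(-1940 + T(-219, 71))*(p(2, 7)*120 - 16539) = (-1940 - ½*71)*((√(4 + 7) - 3*7)*120 - 16539) = (-1940 - 71/2)*((√11 - 21)*120 - 16539) = -3951*((-21 + √11)*120 - 16539)/2 = -3951*((-2520 + 120*√11) - 16539)/2 = -3951*(-19059 + 120*√11)/2 = 75302109/2 - 237060*√11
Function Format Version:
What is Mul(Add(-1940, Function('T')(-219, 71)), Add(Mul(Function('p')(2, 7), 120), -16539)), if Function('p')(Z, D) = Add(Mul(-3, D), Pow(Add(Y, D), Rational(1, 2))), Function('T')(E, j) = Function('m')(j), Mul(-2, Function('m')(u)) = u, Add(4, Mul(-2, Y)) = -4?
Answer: Add(Rational(75302109, 2), Mul(-237060, Pow(11, Rational(1, 2)))) ≈ 3.6865e+7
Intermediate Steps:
Y = 4 (Y = Add(2, Mul(Rational(-1, 2), -4)) = Add(2, 2) = 4)
Function('m')(u) = Mul(Rational(-1, 2), u)
Function('T')(E, j) = Mul(Rational(-1, 2), j)
Function('p')(Z, D) = Add(Pow(Add(4, D), Rational(1, 2)), Mul(-3, D)) (Function('p')(Z, D) = Add(Mul(-3, D), Pow(Add(4, D), Rational(1, 2))) = Add(Pow(Add(4, D), Rational(1, 2)), Mul(-3, D)))
Mul(Add(-1940, Function('T')(-219, 71)), Add(Mul(Function('p')(2, 7), 120), -16539)) = Mul(Add(-1940, Mul(Rational(-1, 2), 71)), Add(Mul(Add(Pow(Add(4, 7), Rational(1, 2)), Mul(-3, 7)), 120), -16539)) = Mul(Add(-1940, Rational(-71, 2)), Add(Mul(Add(Pow(11, Rational(1, 2)), -21), 120), -16539)) = Mul(Rational(-3951, 2), Add(Mul(Add(-21, Pow(11, Rational(1, 2))), 120), -16539)) = Mul(Rational(-3951, 2), Add(Add(-2520, Mul(120, Pow(11, Rational(1, 2)))), -16539)) = Mul(Rational(-3951, 2), Add(-19059, Mul(120, Pow(11, Rational(1, 2))))) = Add(Rational(75302109, 2), Mul(-237060, Pow(11, Rational(1, 2))))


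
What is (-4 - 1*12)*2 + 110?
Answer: 78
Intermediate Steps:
(-4 - 1*12)*2 + 110 = (-4 - 12)*2 + 110 = -16*2 + 110 = -32 + 110 = 78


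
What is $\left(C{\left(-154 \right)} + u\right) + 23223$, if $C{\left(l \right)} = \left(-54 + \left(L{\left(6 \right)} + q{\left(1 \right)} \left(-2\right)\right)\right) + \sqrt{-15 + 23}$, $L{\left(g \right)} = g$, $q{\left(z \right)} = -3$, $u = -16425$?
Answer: $6756 + 2 \sqrt{2} \approx 6758.8$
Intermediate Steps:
$C{\left(l \right)} = -42 + 2 \sqrt{2}$ ($C{\left(l \right)} = \left(-54 + \left(6 - -6\right)\right) + \sqrt{-15 + 23} = \left(-54 + \left(6 + 6\right)\right) + \sqrt{8} = \left(-54 + 12\right) + 2 \sqrt{2} = -42 + 2 \sqrt{2}$)
$\left(C{\left(-154 \right)} + u\right) + 23223 = \left(\left(-42 + 2 \sqrt{2}\right) - 16425\right) + 23223 = \left(-16467 + 2 \sqrt{2}\right) + 23223 = 6756 + 2 \sqrt{2}$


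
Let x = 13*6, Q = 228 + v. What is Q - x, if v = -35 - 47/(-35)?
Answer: 4072/35 ≈ 116.34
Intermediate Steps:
v = -1178/35 (v = -35 - 47*(-1/35) = -35 + 47/35 = -1178/35 ≈ -33.657)
Q = 6802/35 (Q = 228 - 1178/35 = 6802/35 ≈ 194.34)
x = 78
Q - x = 6802/35 - 1*78 = 6802/35 - 78 = 4072/35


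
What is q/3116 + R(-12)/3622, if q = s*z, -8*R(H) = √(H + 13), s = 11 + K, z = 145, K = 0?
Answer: 11553401/22572304 ≈ 0.51184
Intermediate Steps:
s = 11 (s = 11 + 0 = 11)
R(H) = -√(13 + H)/8 (R(H) = -√(H + 13)/8 = -√(13 + H)/8)
q = 1595 (q = 11*145 = 1595)
q/3116 + R(-12)/3622 = 1595/3116 - √(13 - 12)/8/3622 = 1595*(1/3116) - √1/8*(1/3622) = 1595/3116 - ⅛*1*(1/3622) = 1595/3116 - ⅛*1/3622 = 1595/3116 - 1/28976 = 11553401/22572304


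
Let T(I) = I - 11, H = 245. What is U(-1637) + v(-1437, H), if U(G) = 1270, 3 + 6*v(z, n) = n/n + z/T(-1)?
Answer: 10317/8 ≈ 1289.6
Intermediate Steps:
T(I) = -11 + I
v(z, n) = -1/3 - z/72 (v(z, n) = -1/2 + (n/n + z/(-11 - 1))/6 = -1/2 + (1 + z/(-12))/6 = -1/2 + (1 + z*(-1/12))/6 = -1/2 + (1 - z/12)/6 = -1/2 + (1/6 - z/72) = -1/3 - z/72)
U(-1637) + v(-1437, H) = 1270 + (-1/3 - 1/72*(-1437)) = 1270 + (-1/3 + 479/24) = 1270 + 157/8 = 10317/8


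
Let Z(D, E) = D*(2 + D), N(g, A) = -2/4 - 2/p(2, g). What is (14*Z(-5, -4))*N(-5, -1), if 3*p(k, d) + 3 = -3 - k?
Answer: 105/2 ≈ 52.500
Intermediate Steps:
p(k, d) = -2 - k/3 (p(k, d) = -1 + (-3 - k)/3 = -1 + (-1 - k/3) = -2 - k/3)
N(g, A) = ¼ (N(g, A) = -2/4 - 2/(-2 - ⅓*2) = -2*¼ - 2/(-2 - ⅔) = -½ - 2/(-8/3) = -½ - 2*(-3/8) = -½ + ¾ = ¼)
(14*Z(-5, -4))*N(-5, -1) = (14*(-5*(2 - 5)))*(¼) = (14*(-5*(-3)))*(¼) = (14*15)*(¼) = 210*(¼) = 105/2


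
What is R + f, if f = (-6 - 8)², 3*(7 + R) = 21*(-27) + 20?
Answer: 20/3 ≈ 6.6667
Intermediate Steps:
R = -568/3 (R = -7 + (21*(-27) + 20)/3 = -7 + (-567 + 20)/3 = -7 + (⅓)*(-547) = -7 - 547/3 = -568/3 ≈ -189.33)
f = 196 (f = (-14)² = 196)
R + f = -568/3 + 196 = 20/3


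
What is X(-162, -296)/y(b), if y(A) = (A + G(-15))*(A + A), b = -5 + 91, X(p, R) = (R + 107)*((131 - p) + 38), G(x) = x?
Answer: -62559/12212 ≈ -5.1227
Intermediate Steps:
X(p, R) = (107 + R)*(169 - p)
b = 86
y(A) = 2*A*(-15 + A) (y(A) = (A - 15)*(A + A) = (-15 + A)*(2*A) = 2*A*(-15 + A))
X(-162, -296)/y(b) = (18083 - 107*(-162) + 169*(-296) - 1*(-296)*(-162))/((2*86*(-15 + 86))) = (18083 + 17334 - 50024 - 47952)/((2*86*71)) = -62559/12212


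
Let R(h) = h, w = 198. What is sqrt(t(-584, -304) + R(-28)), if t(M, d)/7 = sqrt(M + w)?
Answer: sqrt(-28 + 7*I*sqrt(386)) ≈ 7.495 + 9.1747*I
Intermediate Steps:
t(M, d) = 7*sqrt(198 + M) (t(M, d) = 7*sqrt(M + 198) = 7*sqrt(198 + M))
sqrt(t(-584, -304) + R(-28)) = sqrt(7*sqrt(198 - 584) - 28) = sqrt(7*sqrt(-386) - 28) = sqrt(7*(I*sqrt(386)) - 28) = sqrt(7*I*sqrt(386) - 28) = sqrt(-28 + 7*I*sqrt(386))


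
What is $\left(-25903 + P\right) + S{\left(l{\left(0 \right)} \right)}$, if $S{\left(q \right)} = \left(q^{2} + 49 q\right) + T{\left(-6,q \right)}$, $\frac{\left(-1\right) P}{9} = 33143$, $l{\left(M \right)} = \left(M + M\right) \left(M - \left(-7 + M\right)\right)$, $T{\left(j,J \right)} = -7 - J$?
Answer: $-324197$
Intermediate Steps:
$l{\left(M \right)} = 14 M$ ($l{\left(M \right)} = 2 M 7 = 14 M$)
$P = -298287$ ($P = \left(-9\right) 33143 = -298287$)
$S{\left(q \right)} = -7 + q^{2} + 48 q$ ($S{\left(q \right)} = \left(q^{2} + 49 q\right) - \left(7 + q\right) = -7 + q^{2} + 48 q$)
$\left(-25903 + P\right) + S{\left(l{\left(0 \right)} \right)} = \left(-25903 - 298287\right) + \left(-7 + \left(14 \cdot 0\right)^{2} + 48 \cdot 14 \cdot 0\right) = -324190 + \left(-7 + 0^{2} + 48 \cdot 0\right) = -324190 + \left(-7 + 0 + 0\right) = -324190 - 7 = -324197$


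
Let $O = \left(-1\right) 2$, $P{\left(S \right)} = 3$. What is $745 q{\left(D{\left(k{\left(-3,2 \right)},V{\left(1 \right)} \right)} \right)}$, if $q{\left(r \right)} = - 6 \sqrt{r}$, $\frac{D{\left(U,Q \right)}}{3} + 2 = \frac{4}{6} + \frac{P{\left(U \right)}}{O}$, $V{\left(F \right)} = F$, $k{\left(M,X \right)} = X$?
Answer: $- 2235 i \sqrt{34} \approx - 13032.0 i$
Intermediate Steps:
$O = -2$
$D{\left(U,Q \right)} = - \frac{17}{2}$ ($D{\left(U,Q \right)} = -6 + 3 \left(\frac{4}{6} + \frac{3}{-2}\right) = -6 + 3 \left(4 \cdot \frac{1}{6} + 3 \left(- \frac{1}{2}\right)\right) = -6 + 3 \left(\frac{2}{3} - \frac{3}{2}\right) = -6 + 3 \left(- \frac{5}{6}\right) = -6 - \frac{5}{2} = - \frac{17}{2}$)
$745 q{\left(D{\left(k{\left(-3,2 \right)},V{\left(1 \right)} \right)} \right)} = 745 \left(- 6 \sqrt{- \frac{17}{2}}\right) = 745 \left(- 6 \frac{i \sqrt{34}}{2}\right) = 745 \left(- 3 i \sqrt{34}\right) = - 2235 i \sqrt{34}$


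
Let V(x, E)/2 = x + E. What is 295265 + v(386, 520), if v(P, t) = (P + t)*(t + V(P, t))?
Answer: 2408057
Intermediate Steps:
V(x, E) = 2*E + 2*x (V(x, E) = 2*(x + E) = 2*(E + x) = 2*E + 2*x)
v(P, t) = (P + t)*(2*P + 3*t) (v(P, t) = (P + t)*(t + (2*t + 2*P)) = (P + t)*(t + (2*P + 2*t)) = (P + t)*(2*P + 3*t))
295265 + v(386, 520) = 295265 + (2*386² + 3*520² + 5*386*520) = 295265 + (2*148996 + 3*270400 + 1003600) = 295265 + (297992 + 811200 + 1003600) = 295265 + 2112792 = 2408057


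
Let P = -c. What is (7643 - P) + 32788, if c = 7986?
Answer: 48417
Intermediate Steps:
P = -7986 (P = -1*7986 = -7986)
(7643 - P) + 32788 = (7643 - 1*(-7986)) + 32788 = (7643 + 7986) + 32788 = 15629 + 32788 = 48417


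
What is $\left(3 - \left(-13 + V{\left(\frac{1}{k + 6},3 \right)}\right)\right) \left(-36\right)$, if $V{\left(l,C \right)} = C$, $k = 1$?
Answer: $-468$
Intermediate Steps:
$\left(3 - \left(-13 + V{\left(\frac{1}{k + 6},3 \right)}\right)\right) \left(-36\right) = \left(3 + \left(13 - 3\right)\right) \left(-36\right) = \left(3 + 10\right) \left(-36\right) = 13 \left(-36\right) = -468$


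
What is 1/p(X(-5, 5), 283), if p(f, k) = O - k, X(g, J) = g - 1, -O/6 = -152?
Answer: 1/629 ≈ 0.0015898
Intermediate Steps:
O = 912 (O = -6*(-152) = 912)
X(g, J) = -1 + g
p(f, k) = 912 - k
1/p(X(-5, 5), 283) = 1/(912 - 1*283) = 1/(912 - 283) = 1/629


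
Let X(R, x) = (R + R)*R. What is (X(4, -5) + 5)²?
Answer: 1369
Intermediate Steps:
X(R, x) = 2*R² (X(R, x) = (2*R)*R = 2*R²)
(X(4, -5) + 5)² = (2*4² + 5)² = (2*16 + 5)² = (32 + 5)² = 37² = 1369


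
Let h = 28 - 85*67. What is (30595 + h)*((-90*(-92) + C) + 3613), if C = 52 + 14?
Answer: 298113952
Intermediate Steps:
C = 66
h = -5667 (h = 28 - 5695 = -5667)
(30595 + h)*((-90*(-92) + C) + 3613) = (30595 - 5667)*((-90*(-92) + 66) + 3613) = 24928*((8280 + 66) + 3613) = 24928*(8346 + 3613) = 24928*11959 = 298113952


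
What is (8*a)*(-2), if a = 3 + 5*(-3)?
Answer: 192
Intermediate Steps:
a = -12 (a = 3 - 15 = -12)
(8*a)*(-2) = (8*(-12))*(-2) = -96*(-2) = 192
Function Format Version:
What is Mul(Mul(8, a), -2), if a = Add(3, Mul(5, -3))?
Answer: 192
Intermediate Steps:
a = -12 (a = Add(3, -15) = -12)
Mul(Mul(8, a), -2) = Mul(Mul(8, -12), -2) = Mul(-96, -2) = 192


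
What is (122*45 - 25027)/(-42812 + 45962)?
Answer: -2791/450 ≈ -6.2022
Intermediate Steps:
(122*45 - 25027)/(-42812 + 45962) = (5490 - 25027)/3150 = -19537*1/3150 = -2791/450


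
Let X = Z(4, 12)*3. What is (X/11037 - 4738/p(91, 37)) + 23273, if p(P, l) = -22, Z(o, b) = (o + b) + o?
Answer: 950550808/40469 ≈ 23488.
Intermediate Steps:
Z(o, b) = b + 2*o (Z(o, b) = (b + o) + o = b + 2*o)
X = 60 (X = (12 + 2*4)*3 = (12 + 8)*3 = 20*3 = 60)
(X/11037 - 4738/p(91, 37)) + 23273 = (60/11037 - 4738/(-22)) + 23273 = (60*(1/11037) - 4738*(-1/22)) + 23273 = (20/3679 + 2369/11) + 23273 = 8715771/40469 + 23273 = 950550808/40469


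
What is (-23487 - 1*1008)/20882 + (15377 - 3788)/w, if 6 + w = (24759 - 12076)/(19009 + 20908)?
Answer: -9665529727071/4736434358 ≈ -2040.7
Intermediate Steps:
w = -226819/39917 (w = -6 + (24759 - 12076)/(19009 + 20908) = -6 + 12683/39917 = -226819/39917 ≈ -5.6823)
(-23487 - 1*1008)/20882 + (15377 - 3788)/w = (-23487 - 1*1008)/20882 + (15377 - 3788)/(-226819/39917) = (-23487 - 1008)*(1/20882) + 11589*(-39917/226819) = -24495*1/20882 - 462598113/226819 = -24495/20882 - 462598113/226819 = -9665529727071/4736434358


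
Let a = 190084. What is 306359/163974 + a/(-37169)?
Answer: -19781776145/6094749606 ≈ -3.2457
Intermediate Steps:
306359/163974 + a/(-37169) = 306359/163974 + 190084/(-37169) = 306359*(1/163974) + 190084*(-1/37169) = 306359/163974 - 190084/37169 = -19781776145/6094749606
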